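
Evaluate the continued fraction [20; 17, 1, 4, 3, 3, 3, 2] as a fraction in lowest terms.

143963/7178

Using pₖ = aₖpₖ₋₁ + pₖ₋₂ and qₖ = aₖqₖ₋₁ + qₖ₋₂:
  k=0: a=20, p=20, q=1
  k=1: a=17, p=341, q=17
  k=2: a=1, p=361, q=18
  k=3: a=4, p=1785, q=89
  k=4: a=3, p=5716, q=285
  k=5: a=3, p=18933, q=944
  k=6: a=3, p=62515, q=3117
  k=7: a=2, p=143963, q=7178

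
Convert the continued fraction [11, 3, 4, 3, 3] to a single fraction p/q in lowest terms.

Fold from the inside: start with 3/1.
  3 + 1/3 = 10/3
  4 + 3/10 = 43/10
  3 + 10/43 = 139/43
  11 + 43/139 = 1572/139

1572/139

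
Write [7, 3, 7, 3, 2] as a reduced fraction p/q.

1171/160

Using pₖ = aₖpₖ₋₁ + pₖ₋₂ and qₖ = aₖqₖ₋₁ + qₖ₋₂:
  k=0: a=7, p=7, q=1
  k=1: a=3, p=22, q=3
  k=2: a=7, p=161, q=22
  k=3: a=3, p=505, q=69
  k=4: a=2, p=1171, q=160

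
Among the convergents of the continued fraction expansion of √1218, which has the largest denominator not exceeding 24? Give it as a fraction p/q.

√1218 = [34; 1, 8, 1, 68, …] (period length 4).
Convergents:
  p_0/q_0 = 34/1
  p_1/q_1 = 35/1
  p_2/q_2 = 314/9
  p_3/q_3 = 349/10
  p_4/q_4 = 24046/689
q_3 = 10 ≤ 24 < 689 = q_4, so the answer is 349/10.

349/10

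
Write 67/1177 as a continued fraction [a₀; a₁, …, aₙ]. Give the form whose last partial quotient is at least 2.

67 = 0×1177 + 67
1177 = 17×67 + 38
67 = 1×38 + 29
38 = 1×29 + 9
29 = 3×9 + 2
9 = 4×2 + 1
2 = 2×1 + 0  (stop)
So 67/1177 = [0; 17, 1, 1, 3, 4, 2].

[0; 17, 1, 1, 3, 4, 2]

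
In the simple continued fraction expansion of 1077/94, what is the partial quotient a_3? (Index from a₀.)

2

1077 = 11·94 + 43   →  a_0 = 11
94 = 2·43 + 8   →  a_1 = 2
43 = 5·8 + 3   →  a_2 = 5
8 = 2·3 + 2   →  a_3 = 2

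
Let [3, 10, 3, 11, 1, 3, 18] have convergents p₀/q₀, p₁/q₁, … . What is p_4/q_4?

Using pₖ = aₖpₖ₋₁ + pₖ₋₂, qₖ = aₖqₖ₋₁ + qₖ₋₂ (with p₋₁=1, p₋₂=0, q₋₁=0, q₋₂=1):
  k=0: a=3, p=3, q=1
  k=1: a=10, p=31, q=10
  k=2: a=3, p=96, q=31
  k=3: a=11, p=1087, q=351
  k=4: a=1, p=1183, q=382

1183/382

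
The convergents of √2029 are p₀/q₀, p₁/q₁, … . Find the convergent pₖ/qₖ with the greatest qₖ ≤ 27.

√2029 = [45; 22, 1, 1, 22, 90, …] (period length 5).
Convergents:
  p_0/q_0 = 45/1
  p_1/q_1 = 991/22
  p_2/q_2 = 1036/23
  p_3/q_3 = 2027/45
q_2 = 23 ≤ 27 < 45 = q_3, so the answer is 1036/23.

1036/23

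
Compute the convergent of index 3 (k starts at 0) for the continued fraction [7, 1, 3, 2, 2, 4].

70/9

Using pₖ = aₖpₖ₋₁ + pₖ₋₂, qₖ = aₖqₖ₋₁ + qₖ₋₂ (with p₋₁=1, p₋₂=0, q₋₁=0, q₋₂=1):
  k=0: a=7, p=7, q=1
  k=1: a=1, p=8, q=1
  k=2: a=3, p=31, q=4
  k=3: a=2, p=70, q=9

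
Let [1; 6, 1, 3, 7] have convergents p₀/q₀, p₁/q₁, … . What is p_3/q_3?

31/27

Using pₖ = aₖpₖ₋₁ + pₖ₋₂, qₖ = aₖqₖ₋₁ + qₖ₋₂ (with p₋₁=1, p₋₂=0, q₋₁=0, q₋₂=1):
  k=0: a=1, p=1, q=1
  k=1: a=6, p=7, q=6
  k=2: a=1, p=8, q=7
  k=3: a=3, p=31, q=27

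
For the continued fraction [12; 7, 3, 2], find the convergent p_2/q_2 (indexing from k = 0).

Using pₖ = aₖpₖ₋₁ + pₖ₋₂, qₖ = aₖqₖ₋₁ + qₖ₋₂ (with p₋₁=1, p₋₂=0, q₋₁=0, q₋₂=1):
  k=0: a=12, p=12, q=1
  k=1: a=7, p=85, q=7
  k=2: a=3, p=267, q=22

267/22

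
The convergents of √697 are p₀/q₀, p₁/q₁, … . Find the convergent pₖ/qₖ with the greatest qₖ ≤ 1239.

13966/529

√697 = [26; 2, 2, 52, …] (period length 3).
Convergents:
  p_0/q_0 = 26/1
  p_1/q_1 = 53/2
  p_2/q_2 = 132/5
  p_3/q_3 = 6917/262
  p_4/q_4 = 13966/529
  p_5/q_5 = 34849/1320
q_4 = 529 ≤ 1239 < 1320 = q_5, so the answer is 13966/529.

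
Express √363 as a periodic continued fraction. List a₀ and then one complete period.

[19; 19, 38]

a₀ = ⌊√363⌋ = 19.
With m₀=0, d₀=1 and mₖ₊₁ = dₖaₖ − mₖ, dₖ₊₁ = (n − mₖ₊₁²)/dₖ, aₖ₊₁ = ⌊(a₀+mₖ₊₁)/dₖ₊₁⌋:
  k=1: m=19, d=2, a=19
  k=2: m=19, d=1, a=38
d=1 and a=2a₀=38 at k=2, so the next step gives (m, d) = (19, 2) again — its k=1 value — and the period has length 2.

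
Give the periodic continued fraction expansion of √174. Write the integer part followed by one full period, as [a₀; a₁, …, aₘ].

[13; 5, 4, 5, 26]

a₀ = ⌊√174⌋ = 13.
With m₀=0, d₀=1 and mₖ₊₁ = dₖaₖ − mₖ, dₖ₊₁ = (n − mₖ₊₁²)/dₖ, aₖ₊₁ = ⌊(a₀+mₖ₊₁)/dₖ₊₁⌋:
  k=1: m=13, d=5, a=5
  k=2: m=12, d=6, a=4
  k=3: m=12, d=5, a=5
  k=4: m=13, d=1, a=26
d=1 and a=2a₀=26 at k=4, so the next step gives (m, d) = (13, 5) again — its k=1 value — and the period has length 4.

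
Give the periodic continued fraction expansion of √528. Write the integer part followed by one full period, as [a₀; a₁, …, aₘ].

a₀ = ⌊√528⌋ = 22.

[22; 1, 44]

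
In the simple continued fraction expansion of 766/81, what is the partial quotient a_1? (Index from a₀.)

766 = 9·81 + 37   →  a_0 = 9
81 = 2·37 + 7   →  a_1 = 2

2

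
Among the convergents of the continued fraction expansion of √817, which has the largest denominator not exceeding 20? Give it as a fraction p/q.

343/12

√817 = [28; 1, 1, 2, 1, 1, 56, …] (period length 6).
Convergents:
  p_0/q_0 = 28/1
  p_1/q_1 = 29/1
  p_2/q_2 = 57/2
  p_3/q_3 = 143/5
  p_4/q_4 = 200/7
  p_5/q_5 = 343/12
  p_6/q_6 = 19408/679
q_5 = 12 ≤ 20 < 679 = q_6, so the answer is 343/12.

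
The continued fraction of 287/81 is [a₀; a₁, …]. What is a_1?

287 = 3·81 + 44   →  a_0 = 3
81 = 1·44 + 37   →  a_1 = 1

1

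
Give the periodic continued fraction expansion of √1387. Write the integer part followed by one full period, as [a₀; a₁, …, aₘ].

[37; 4, 8, 37, 8, 4, 74]

a₀ = ⌊√1387⌋ = 37.
With m₀=0, d₀=1 and mₖ₊₁ = dₖaₖ − mₖ, dₖ₊₁ = (n − mₖ₊₁²)/dₖ, aₖ₊₁ = ⌊(a₀+mₖ₊₁)/dₖ₊₁⌋:
  k=1: m=37, d=18, a=4
  k=2: m=35, d=9, a=8
  k=3: m=37, d=2, a=37
  k=4: m=37, d=9, a=8
  k=5: m=35, d=18, a=4
  k=6: m=37, d=1, a=74
d=1 and a=2a₀=74 at k=6, so the next step gives (m, d) = (37, 18) again — its k=1 value — and the period has length 6.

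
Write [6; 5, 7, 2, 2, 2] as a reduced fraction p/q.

Using pₖ = aₖpₖ₋₁ + pₖ₋₂ and qₖ = aₖqₖ₋₁ + qₖ₋₂:
  k=0: a=6, p=6, q=1
  k=1: a=5, p=31, q=5
  k=2: a=7, p=223, q=36
  k=3: a=2, p=477, q=77
  k=4: a=2, p=1177, q=190
  k=5: a=2, p=2831, q=457

2831/457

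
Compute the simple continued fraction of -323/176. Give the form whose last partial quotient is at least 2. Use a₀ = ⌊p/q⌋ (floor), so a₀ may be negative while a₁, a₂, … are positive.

-323 = -2·176 + 29
176 = 6·29 + 2
29 = 14·2 + 1
2 = 2·1 + 0  (stop)
So -323/176 = [-2; 6, 14, 2].

[-2; 6, 14, 2]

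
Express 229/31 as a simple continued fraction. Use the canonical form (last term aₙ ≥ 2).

[7; 2, 1, 1, 2, 2]

229 = 7·31 + 12
31 = 2·12 + 7
12 = 1·7 + 5
7 = 1·5 + 2
5 = 2·2 + 1
2 = 2·1 + 0  (stop)
So 229/31 = [7; 2, 1, 1, 2, 2].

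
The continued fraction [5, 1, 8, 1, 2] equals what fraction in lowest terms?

Using pₖ = aₖpₖ₋₁ + pₖ₋₂ and qₖ = aₖqₖ₋₁ + qₖ₋₂:
  k=0: a=5, p=5, q=1
  k=1: a=1, p=6, q=1
  k=2: a=8, p=53, q=9
  k=3: a=1, p=59, q=10
  k=4: a=2, p=171, q=29

171/29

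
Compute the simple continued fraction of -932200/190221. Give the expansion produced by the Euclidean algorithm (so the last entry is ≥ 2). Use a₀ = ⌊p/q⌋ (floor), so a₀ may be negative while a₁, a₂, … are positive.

-932200 = -5*190221 + 18905
190221 = 10*18905 + 1171
18905 = 16*1171 + 169
1171 = 6*169 + 157
169 = 1*157 + 12
157 = 13*12 + 1
12 = 12*1 + 0  (stop)
So -932200/190221 = [-5; 10, 16, 6, 1, 13, 12].

[-5; 10, 16, 6, 1, 13, 12]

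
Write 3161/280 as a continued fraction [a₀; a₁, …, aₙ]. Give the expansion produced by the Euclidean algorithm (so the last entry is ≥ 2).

3161 = 11*280 + 81
280 = 3*81 + 37
81 = 2*37 + 7
37 = 5*7 + 2
7 = 3*2 + 1
2 = 2*1 + 0  (stop)
So 3161/280 = [11; 3, 2, 5, 3, 2].

[11; 3, 2, 5, 3, 2]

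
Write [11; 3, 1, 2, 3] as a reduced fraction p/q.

Using pₖ = aₖpₖ₋₁ + pₖ₋₂ and qₖ = aₖqₖ₋₁ + qₖ₋₂:
  k=0: a=11, p=11, q=1
  k=1: a=3, p=34, q=3
  k=2: a=1, p=45, q=4
  k=3: a=2, p=124, q=11
  k=4: a=3, p=417, q=37

417/37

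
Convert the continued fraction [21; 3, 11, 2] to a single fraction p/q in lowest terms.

1514/71

Fold from the inside: start with 2/1.
  11 + 1/2 = 23/2
  3 + 2/23 = 71/23
  21 + 23/71 = 1514/71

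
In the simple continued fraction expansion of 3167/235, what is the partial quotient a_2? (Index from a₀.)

10

3167 = 13·235 + 112   →  a_0 = 13
235 = 2·112 + 11   →  a_1 = 2
112 = 10·11 + 2   →  a_2 = 10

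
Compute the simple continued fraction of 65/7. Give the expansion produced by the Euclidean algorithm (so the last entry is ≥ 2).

[9; 3, 2]

65 = 9×7 + 2
7 = 3×2 + 1
2 = 2×1 + 0  (stop)
So 65/7 = [9; 3, 2].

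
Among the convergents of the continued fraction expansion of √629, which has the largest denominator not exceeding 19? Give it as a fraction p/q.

326/13

√629 = [25; 12, 1, 1, 12, 50, …] (period length 5).
Convergents:
  p_0/q_0 = 25/1
  p_1/q_1 = 301/12
  p_2/q_2 = 326/13
  p_3/q_3 = 627/25
q_2 = 13 ≤ 19 < 25 = q_3, so the answer is 326/13.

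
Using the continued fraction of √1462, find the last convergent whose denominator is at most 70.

√1462 = [38; 4, 4, 4, 76, …] (period length 4).
Convergents:
  p_0/q_0 = 38/1
  p_1/q_1 = 153/4
  p_2/q_2 = 650/17
  p_3/q_3 = 2753/72
q_2 = 17 ≤ 70 < 72 = q_3, so the answer is 650/17.

650/17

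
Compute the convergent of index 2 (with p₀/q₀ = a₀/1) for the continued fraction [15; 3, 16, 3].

Using pₖ = aₖpₖ₋₁ + pₖ₋₂, qₖ = aₖqₖ₋₁ + qₖ₋₂ (with p₋₁=1, p₋₂=0, q₋₁=0, q₋₂=1):
  k=0: a=15, p=15, q=1
  k=1: a=3, p=46, q=3
  k=2: a=16, p=751, q=49

751/49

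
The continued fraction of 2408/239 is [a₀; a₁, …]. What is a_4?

1

2408 = 10·239 + 18   →  a_0 = 10
239 = 13·18 + 5   →  a_1 = 13
18 = 3·5 + 3   →  a_2 = 3
5 = 1·3 + 2   →  a_3 = 1
3 = 1·2 + 1   →  a_4 = 1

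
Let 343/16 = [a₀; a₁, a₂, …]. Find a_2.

3

343 = 21·16 + 7   →  a_0 = 21
16 = 2·7 + 2   →  a_1 = 2
7 = 3·2 + 1   →  a_2 = 3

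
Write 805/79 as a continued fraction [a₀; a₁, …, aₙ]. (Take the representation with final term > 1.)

[10; 5, 3, 1, 3]

805 = 10×79 + 15
79 = 5×15 + 4
15 = 3×4 + 3
4 = 1×3 + 1
3 = 3×1 + 0  (stop)
So 805/79 = [10; 5, 3, 1, 3].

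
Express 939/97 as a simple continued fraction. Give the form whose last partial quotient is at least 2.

939 = 9·97 + 66
97 = 1·66 + 31
66 = 2·31 + 4
31 = 7·4 + 3
4 = 1·3 + 1
3 = 3·1 + 0  (stop)
So 939/97 = [9; 1, 2, 7, 1, 3].

[9; 1, 2, 7, 1, 3]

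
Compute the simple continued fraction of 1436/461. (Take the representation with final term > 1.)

[3; 8, 1, 2, 3, 5]

1436 = 3*461 + 53
461 = 8*53 + 37
53 = 1*37 + 16
37 = 2*16 + 5
16 = 3*5 + 1
5 = 5*1 + 0  (stop)
So 1436/461 = [3; 8, 1, 2, 3, 5].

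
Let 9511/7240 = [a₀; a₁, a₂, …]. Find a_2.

5

9511 = 1·7240 + 2271   →  a_0 = 1
7240 = 3·2271 + 427   →  a_1 = 3
2271 = 5·427 + 136   →  a_2 = 5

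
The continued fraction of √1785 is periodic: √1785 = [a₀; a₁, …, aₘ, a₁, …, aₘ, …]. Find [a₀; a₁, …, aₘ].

a₀ = ⌊√1785⌋ = 42.
With m₀=0, d₀=1 and mₖ₊₁ = dₖaₖ − mₖ, dₖ₊₁ = (n − mₖ₊₁²)/dₖ, aₖ₊₁ = ⌊(a₀+mₖ₊₁)/dₖ₊₁⌋:
  k=1: m=42, d=21, a=4
  k=2: m=42, d=1, a=84
d=1 and a=2a₀=84 at k=2, so the next step gives (m, d) = (42, 21) again — its k=1 value — and the period has length 2.

[42; 4, 84]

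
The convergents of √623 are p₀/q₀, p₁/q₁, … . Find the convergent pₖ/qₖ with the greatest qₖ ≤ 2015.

√623 = [24; 1, 23, 1, 48, …] (period length 4).
Convergents:
  p_0/q_0 = 24/1
  p_1/q_1 = 25/1
  p_2/q_2 = 599/24
  p_3/q_3 = 624/25
  p_4/q_4 = 30551/1224
  p_5/q_5 = 31175/1249
  p_6/q_6 = 747576/29951
q_5 = 1249 ≤ 2015 < 29951 = q_6, so the answer is 31175/1249.

31175/1249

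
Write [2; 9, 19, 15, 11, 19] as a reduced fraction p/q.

Using pₖ = aₖpₖ₋₁ + pₖ₋₂ and qₖ = aₖqₖ₋₁ + qₖ₋₂:
  k=0: a=2, p=2, q=1
  k=1: a=9, p=19, q=9
  k=2: a=19, p=363, q=172
  k=3: a=15, p=5464, q=2589
  k=4: a=11, p=60467, q=28651
  k=5: a=19, p=1154337, q=546958

1154337/546958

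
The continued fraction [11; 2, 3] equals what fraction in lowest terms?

80/7

Using pₖ = aₖpₖ₋₁ + pₖ₋₂ and qₖ = aₖqₖ₋₁ + qₖ₋₂:
  k=0: a=11, p=11, q=1
  k=1: a=2, p=23, q=2
  k=2: a=3, p=80, q=7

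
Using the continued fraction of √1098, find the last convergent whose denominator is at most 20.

497/15

√1098 = [33; 7, 2, 1, 6, 1, 2, 7, 66, …] (period length 8).
Convergents:
  p_0/q_0 = 33/1
  p_1/q_1 = 232/7
  p_2/q_2 = 497/15
  p_3/q_3 = 729/22
q_2 = 15 ≤ 20 < 22 = q_3, so the answer is 497/15.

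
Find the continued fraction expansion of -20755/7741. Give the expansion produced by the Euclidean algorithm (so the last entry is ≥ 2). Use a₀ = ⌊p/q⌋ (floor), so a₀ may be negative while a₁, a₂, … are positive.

-20755 = -3×7741 + 2468
7741 = 3×2468 + 337
2468 = 7×337 + 109
337 = 3×109 + 10
109 = 10×10 + 9
10 = 1×9 + 1
9 = 9×1 + 0  (stop)
So -20755/7741 = [-3; 3, 7, 3, 10, 1, 9].

[-3; 3, 7, 3, 10, 1, 9]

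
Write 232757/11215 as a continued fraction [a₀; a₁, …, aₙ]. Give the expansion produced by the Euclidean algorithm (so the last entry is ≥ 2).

232757 = 20·11215 + 8457
11215 = 1·8457 + 2758
8457 = 3·2758 + 183
2758 = 15·183 + 13
183 = 14·13 + 1
13 = 13·1 + 0  (stop)
So 232757/11215 = [20; 1, 3, 15, 14, 13].

[20; 1, 3, 15, 14, 13]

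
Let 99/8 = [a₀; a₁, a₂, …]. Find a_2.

99 = 12·8 + 3   →  a_0 = 12
8 = 2·3 + 2   →  a_1 = 2
3 = 1·2 + 1   →  a_2 = 1

1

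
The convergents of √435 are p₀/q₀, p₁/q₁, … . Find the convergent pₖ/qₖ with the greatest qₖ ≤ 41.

√435 = [20; 1, 5, 1, 40, …] (period length 4).
Convergents:
  p_0/q_0 = 20/1
  p_1/q_1 = 21/1
  p_2/q_2 = 125/6
  p_3/q_3 = 146/7
  p_4/q_4 = 5965/286
q_3 = 7 ≤ 41 < 286 = q_4, so the answer is 146/7.

146/7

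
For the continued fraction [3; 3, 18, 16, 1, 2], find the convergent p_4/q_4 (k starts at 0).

Using pₖ = aₖpₖ₋₁ + pₖ₋₂, qₖ = aₖqₖ₋₁ + qₖ₋₂ (with p₋₁=1, p₋₂=0, q₋₁=0, q₋₂=1):
  k=0: a=3, p=3, q=1
  k=1: a=3, p=10, q=3
  k=2: a=18, p=183, q=55
  k=3: a=16, p=2938, q=883
  k=4: a=1, p=3121, q=938

3121/938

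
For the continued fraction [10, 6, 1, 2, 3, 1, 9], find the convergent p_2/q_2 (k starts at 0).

71/7

Using pₖ = aₖpₖ₋₁ + pₖ₋₂, qₖ = aₖqₖ₋₁ + qₖ₋₂ (with p₋₁=1, p₋₂=0, q₋₁=0, q₋₂=1):
  k=0: a=10, p=10, q=1
  k=1: a=6, p=61, q=6
  k=2: a=1, p=71, q=7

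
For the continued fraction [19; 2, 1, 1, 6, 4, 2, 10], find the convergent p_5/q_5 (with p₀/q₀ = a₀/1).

2657/137

Using pₖ = aₖpₖ₋₁ + pₖ₋₂, qₖ = aₖqₖ₋₁ + qₖ₋₂ (with p₋₁=1, p₋₂=0, q₋₁=0, q₋₂=1):
  k=0: a=19, p=19, q=1
  k=1: a=2, p=39, q=2
  k=2: a=1, p=58, q=3
  k=3: a=1, p=97, q=5
  k=4: a=6, p=640, q=33
  k=5: a=4, p=2657, q=137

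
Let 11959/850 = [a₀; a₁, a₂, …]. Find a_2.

2

11959 = 14·850 + 59   →  a_0 = 14
850 = 14·59 + 24   →  a_1 = 14
59 = 2·24 + 11   →  a_2 = 2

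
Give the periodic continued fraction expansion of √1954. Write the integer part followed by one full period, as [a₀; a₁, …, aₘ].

a₀ = ⌊√1954⌋ = 44.
With m₀=0, d₀=1 and mₖ₊₁ = dₖaₖ − mₖ, dₖ₊₁ = (n − mₖ₊₁²)/dₖ, aₖ₊₁ = ⌊(a₀+mₖ₊₁)/dₖ₊₁⌋:
  k=1: m=44, d=18, a=4
  k=2: m=28, d=65, a=1
  k=3: m=37, d=9, a=9
  k=4: m=44, d=2, a=44
  k=5: m=44, d=9, a=9
  k=6: m=37, d=65, a=1
  k=7: m=28, d=18, a=4
  k=8: m=44, d=1, a=88
d=1 and a=2a₀=88 at k=8, so the next step gives (m, d) = (44, 18) again — its k=1 value — and the period has length 8.

[44; 4, 1, 9, 44, 9, 1, 4, 88]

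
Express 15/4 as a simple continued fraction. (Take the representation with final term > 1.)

[3; 1, 3]

15 = 3*4 + 3
4 = 1*3 + 1
3 = 3*1 + 0  (stop)
So 15/4 = [3; 1, 3].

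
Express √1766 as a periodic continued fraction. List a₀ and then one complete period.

a₀ = ⌊√1766⌋ = 42.

[42; 42, 84]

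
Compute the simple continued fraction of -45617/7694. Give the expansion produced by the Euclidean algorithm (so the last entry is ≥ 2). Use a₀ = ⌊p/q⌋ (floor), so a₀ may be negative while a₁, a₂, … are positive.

[-6; 14, 15, 5, 7]

-45617 = -6·7694 + 547
7694 = 14·547 + 36
547 = 15·36 + 7
36 = 5·7 + 1
7 = 7·1 + 0  (stop)
So -45617/7694 = [-6; 14, 15, 5, 7].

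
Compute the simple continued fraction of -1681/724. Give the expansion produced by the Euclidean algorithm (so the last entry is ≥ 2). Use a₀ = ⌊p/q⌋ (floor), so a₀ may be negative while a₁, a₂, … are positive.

[-3; 1, 2, 9, 3, 8]

-1681 = -3·724 + 491
724 = 1·491 + 233
491 = 2·233 + 25
233 = 9·25 + 8
25 = 3·8 + 1
8 = 8·1 + 0  (stop)
So -1681/724 = [-3; 1, 2, 9, 3, 8].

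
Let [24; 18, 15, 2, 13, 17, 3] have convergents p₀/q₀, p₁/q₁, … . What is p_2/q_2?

6519/271

Using pₖ = aₖpₖ₋₁ + pₖ₋₂, qₖ = aₖqₖ₋₁ + qₖ₋₂ (with p₋₁=1, p₋₂=0, q₋₁=0, q₋₂=1):
  k=0: a=24, p=24, q=1
  k=1: a=18, p=433, q=18
  k=2: a=15, p=6519, q=271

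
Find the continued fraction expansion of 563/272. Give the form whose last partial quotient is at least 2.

[2; 14, 3, 6]

563 = 2·272 + 19
272 = 14·19 + 6
19 = 3·6 + 1
6 = 6·1 + 0  (stop)
So 563/272 = [2; 14, 3, 6].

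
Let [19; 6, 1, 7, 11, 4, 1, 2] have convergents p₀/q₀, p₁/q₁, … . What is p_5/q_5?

Using pₖ = aₖpₖ₋₁ + pₖ₋₂, qₖ = aₖqₖ₋₁ + qₖ₋₂ (with p₋₁=1, p₋₂=0, q₋₁=0, q₋₂=1):
  k=0: a=19, p=19, q=1
  k=1: a=6, p=115, q=6
  k=2: a=1, p=134, q=7
  k=3: a=7, p=1053, q=55
  k=4: a=11, p=11717, q=612
  k=5: a=4, p=47921, q=2503

47921/2503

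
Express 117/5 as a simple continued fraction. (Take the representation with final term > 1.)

[23; 2, 2]

117 = 23·5 + 2
5 = 2·2 + 1
2 = 2·1 + 0  (stop)
So 117/5 = [23; 2, 2].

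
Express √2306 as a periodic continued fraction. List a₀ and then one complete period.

a₀ = ⌊√2306⌋ = 48.
With m₀=0, d₀=1 and mₖ₊₁ = dₖaₖ − mₖ, dₖ₊₁ = (n − mₖ₊₁²)/dₖ, aₖ₊₁ = ⌊(a₀+mₖ₊₁)/dₖ₊₁⌋:
  k=1: m=48, d=2, a=48
  k=2: m=48, d=1, a=96
d=1 and a=2a₀=96 at k=2, so the next step gives (m, d) = (48, 2) again — its k=1 value — and the period has length 2.

[48; 48, 96]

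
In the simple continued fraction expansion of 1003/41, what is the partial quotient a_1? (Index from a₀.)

2

1003 = 24·41 + 19   →  a_0 = 24
41 = 2·19 + 3   →  a_1 = 2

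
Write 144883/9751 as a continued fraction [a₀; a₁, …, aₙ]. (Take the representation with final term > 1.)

144883 = 14*9751 + 8369
9751 = 1*8369 + 1382
8369 = 6*1382 + 77
1382 = 17*77 + 73
77 = 1*73 + 4
73 = 18*4 + 1
4 = 4*1 + 0  (stop)
So 144883/9751 = [14; 1, 6, 17, 1, 18, 4].

[14; 1, 6, 17, 1, 18, 4]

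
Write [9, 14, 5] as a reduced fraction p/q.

644/71

Using pₖ = aₖpₖ₋₁ + pₖ₋₂ and qₖ = aₖqₖ₋₁ + qₖ₋₂:
  k=0: a=9, p=9, q=1
  k=1: a=14, p=127, q=14
  k=2: a=5, p=644, q=71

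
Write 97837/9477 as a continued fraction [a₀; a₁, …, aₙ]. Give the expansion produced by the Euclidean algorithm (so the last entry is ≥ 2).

[10; 3, 11, 8, 1, 9, 3]

97837 = 10*9477 + 3067
9477 = 3*3067 + 276
3067 = 11*276 + 31
276 = 8*31 + 28
31 = 1*28 + 3
28 = 9*3 + 1
3 = 3*1 + 0  (stop)
So 97837/9477 = [10; 3, 11, 8, 1, 9, 3].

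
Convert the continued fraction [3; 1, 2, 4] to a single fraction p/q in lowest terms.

48/13

Using pₖ = aₖpₖ₋₁ + pₖ₋₂ and qₖ = aₖqₖ₋₁ + qₖ₋₂:
  k=0: a=3, p=3, q=1
  k=1: a=1, p=4, q=1
  k=2: a=2, p=11, q=3
  k=3: a=4, p=48, q=13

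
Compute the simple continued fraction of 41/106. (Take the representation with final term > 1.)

[0; 2, 1, 1, 2, 2, 3]

41 = 0·106 + 41
106 = 2·41 + 24
41 = 1·24 + 17
24 = 1·17 + 7
17 = 2·7 + 3
7 = 2·3 + 1
3 = 3·1 + 0  (stop)
So 41/106 = [0; 2, 1, 1, 2, 2, 3].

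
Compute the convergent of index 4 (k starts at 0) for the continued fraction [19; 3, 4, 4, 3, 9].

3437/178

Using pₖ = aₖpₖ₋₁ + pₖ₋₂, qₖ = aₖqₖ₋₁ + qₖ₋₂ (with p₋₁=1, p₋₂=0, q₋₁=0, q₋₂=1):
  k=0: a=19, p=19, q=1
  k=1: a=3, p=58, q=3
  k=2: a=4, p=251, q=13
  k=3: a=4, p=1062, q=55
  k=4: a=3, p=3437, q=178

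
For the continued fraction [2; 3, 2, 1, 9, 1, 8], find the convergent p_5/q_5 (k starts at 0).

246/107

Using pₖ = aₖpₖ₋₁ + pₖ₋₂, qₖ = aₖqₖ₋₁ + qₖ₋₂ (with p₋₁=1, p₋₂=0, q₋₁=0, q₋₂=1):
  k=0: a=2, p=2, q=1
  k=1: a=3, p=7, q=3
  k=2: a=2, p=16, q=7
  k=3: a=1, p=23, q=10
  k=4: a=9, p=223, q=97
  k=5: a=1, p=246, q=107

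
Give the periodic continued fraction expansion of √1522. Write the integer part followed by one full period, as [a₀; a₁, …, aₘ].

a₀ = ⌊√1522⌋ = 39.
With m₀=0, d₀=1 and mₖ₊₁ = dₖaₖ − mₖ, dₖ₊₁ = (n − mₖ₊₁²)/dₖ, aₖ₊₁ = ⌊(a₀+mₖ₊₁)/dₖ₊₁⌋:
  k=1: m=39, d=1, a=78
d=1 and a=2a₀=78 at k=1, so the next step gives (m, d) = (39, 1) again — its k=1 value — and the period has length 1.

[39; 78]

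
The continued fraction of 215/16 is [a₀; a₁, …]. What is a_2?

3

215 = 13·16 + 7   →  a_0 = 13
16 = 2·7 + 2   →  a_1 = 2
7 = 3·2 + 1   →  a_2 = 3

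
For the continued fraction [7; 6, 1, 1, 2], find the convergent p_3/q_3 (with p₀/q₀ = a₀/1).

93/13

Using pₖ = aₖpₖ₋₁ + pₖ₋₂, qₖ = aₖqₖ₋₁ + qₖ₋₂ (with p₋₁=1, p₋₂=0, q₋₁=0, q₋₂=1):
  k=0: a=7, p=7, q=1
  k=1: a=6, p=43, q=6
  k=2: a=1, p=50, q=7
  k=3: a=1, p=93, q=13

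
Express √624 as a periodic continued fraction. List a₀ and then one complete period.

a₀ = ⌊√624⌋ = 24.
With m₀=0, d₀=1 and mₖ₊₁ = dₖaₖ − mₖ, dₖ₊₁ = (n − mₖ₊₁²)/dₖ, aₖ₊₁ = ⌊(a₀+mₖ₊₁)/dₖ₊₁⌋:
  k=1: m=24, d=48, a=1
  k=2: m=24, d=1, a=48
d=1 and a=2a₀=48 at k=2, so the next step gives (m, d) = (24, 48) again — its k=1 value — and the period has length 2.

[24; 1, 48]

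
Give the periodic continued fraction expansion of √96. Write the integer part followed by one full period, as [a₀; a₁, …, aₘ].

[9; 1, 3, 1, 18]

a₀ = ⌊√96⌋ = 9.
With m₀=0, d₀=1 and mₖ₊₁ = dₖaₖ − mₖ, dₖ₊₁ = (n − mₖ₊₁²)/dₖ, aₖ₊₁ = ⌊(a₀+mₖ₊₁)/dₖ₊₁⌋:
  k=1: m=9, d=15, a=1
  k=2: m=6, d=4, a=3
  k=3: m=6, d=15, a=1
  k=4: m=9, d=1, a=18
d=1 and a=2a₀=18 at k=4, so the next step gives (m, d) = (9, 15) again — its k=1 value — and the period has length 4.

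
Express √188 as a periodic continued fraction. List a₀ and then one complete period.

[13; 1, 2, 2, 6, 2, 2, 1, 26]

a₀ = ⌊√188⌋ = 13.
With m₀=0, d₀=1 and mₖ₊₁ = dₖaₖ − mₖ, dₖ₊₁ = (n − mₖ₊₁²)/dₖ, aₖ₊₁ = ⌊(a₀+mₖ₊₁)/dₖ₊₁⌋:
  k=1: m=13, d=19, a=1
  k=2: m=6, d=8, a=2
  k=3: m=10, d=11, a=2
  k=4: m=12, d=4, a=6
  k=5: m=12, d=11, a=2
  k=6: m=10, d=8, a=2
  k=7: m=6, d=19, a=1
  k=8: m=13, d=1, a=26
d=1 and a=2a₀=26 at k=8, so the next step gives (m, d) = (13, 19) again — its k=1 value — and the period has length 8.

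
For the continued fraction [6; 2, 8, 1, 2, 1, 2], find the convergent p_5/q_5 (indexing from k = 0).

Using pₖ = aₖpₖ₋₁ + pₖ₋₂, qₖ = aₖqₖ₋₁ + qₖ₋₂ (with p₋₁=1, p₋₂=0, q₋₁=0, q₋₂=1):
  k=0: a=6, p=6, q=1
  k=1: a=2, p=13, q=2
  k=2: a=8, p=110, q=17
  k=3: a=1, p=123, q=19
  k=4: a=2, p=356, q=55
  k=5: a=1, p=479, q=74

479/74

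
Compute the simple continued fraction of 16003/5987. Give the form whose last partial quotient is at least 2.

16003 = 2·5987 + 4029
5987 = 1·4029 + 1958
4029 = 2·1958 + 113
1958 = 17·113 + 37
113 = 3·37 + 2
37 = 18·2 + 1
2 = 2·1 + 0  (stop)
So 16003/5987 = [2; 1, 2, 17, 3, 18, 2].

[2; 1, 2, 17, 3, 18, 2]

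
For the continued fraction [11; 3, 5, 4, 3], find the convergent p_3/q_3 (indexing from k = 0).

758/67

Using pₖ = aₖpₖ₋₁ + pₖ₋₂, qₖ = aₖqₖ₋₁ + qₖ₋₂ (with p₋₁=1, p₋₂=0, q₋₁=0, q₋₂=1):
  k=0: a=11, p=11, q=1
  k=1: a=3, p=34, q=3
  k=2: a=5, p=181, q=16
  k=3: a=4, p=758, q=67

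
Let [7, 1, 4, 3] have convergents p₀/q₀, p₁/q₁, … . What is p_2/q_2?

39/5

Using pₖ = aₖpₖ₋₁ + pₖ₋₂, qₖ = aₖqₖ₋₁ + qₖ₋₂ (with p₋₁=1, p₋₂=0, q₋₁=0, q₋₂=1):
  k=0: a=7, p=7, q=1
  k=1: a=1, p=8, q=1
  k=2: a=4, p=39, q=5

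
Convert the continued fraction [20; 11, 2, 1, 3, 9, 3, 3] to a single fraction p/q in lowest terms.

Fold from the inside: start with 3/1.
  3 + 1/3 = 10/3
  9 + 3/10 = 93/10
  3 + 10/93 = 289/93
  1 + 93/289 = 382/289
  2 + 289/382 = 1053/382
  11 + 382/1053 = 11965/1053
  20 + 1053/11965 = 240353/11965

240353/11965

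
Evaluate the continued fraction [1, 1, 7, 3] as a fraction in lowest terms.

Using pₖ = aₖpₖ₋₁ + pₖ₋₂ and qₖ = aₖqₖ₋₁ + qₖ₋₂:
  k=0: a=1, p=1, q=1
  k=1: a=1, p=2, q=1
  k=2: a=7, p=15, q=8
  k=3: a=3, p=47, q=25

47/25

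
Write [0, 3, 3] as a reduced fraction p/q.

Fold from the inside: start with 3/1.
  3 + 1/3 = 10/3
  0 + 3/10 = 3/10

3/10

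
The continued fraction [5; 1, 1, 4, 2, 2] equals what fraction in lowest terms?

272/49

Using pₖ = aₖpₖ₋₁ + pₖ₋₂ and qₖ = aₖqₖ₋₁ + qₖ₋₂:
  k=0: a=5, p=5, q=1
  k=1: a=1, p=6, q=1
  k=2: a=1, p=11, q=2
  k=3: a=4, p=50, q=9
  k=4: a=2, p=111, q=20
  k=5: a=2, p=272, q=49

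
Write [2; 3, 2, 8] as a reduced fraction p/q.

Fold from the inside: start with 8/1.
  2 + 1/8 = 17/8
  3 + 8/17 = 59/17
  2 + 17/59 = 135/59

135/59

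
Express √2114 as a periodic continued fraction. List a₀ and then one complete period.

a₀ = ⌊√2114⌋ = 45.
With m₀=0, d₀=1 and mₖ₊₁ = dₖaₖ − mₖ, dₖ₊₁ = (n − mₖ₊₁²)/dₖ, aₖ₊₁ = ⌊(a₀+mₖ₊₁)/dₖ₊₁⌋:
  k=1: m=45, d=89, a=1
  k=2: m=44, d=2, a=44
  k=3: m=44, d=89, a=1
  k=4: m=45, d=1, a=90
d=1 and a=2a₀=90 at k=4, so the next step gives (m, d) = (45, 89) again — its k=1 value — and the period has length 4.

[45; 1, 44, 1, 90]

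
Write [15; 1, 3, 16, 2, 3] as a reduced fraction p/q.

Fold from the inside: start with 3/1.
  2 + 1/3 = 7/3
  16 + 3/7 = 115/7
  3 + 7/115 = 352/115
  1 + 115/352 = 467/352
  15 + 352/467 = 7357/467

7357/467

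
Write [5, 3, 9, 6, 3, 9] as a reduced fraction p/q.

26821/5040

Fold from the inside: start with 9/1.
  3 + 1/9 = 28/9
  6 + 9/28 = 177/28
  9 + 28/177 = 1621/177
  3 + 177/1621 = 5040/1621
  5 + 1621/5040 = 26821/5040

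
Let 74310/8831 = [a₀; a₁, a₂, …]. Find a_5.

74310 = 8·8831 + 3662   →  a_0 = 8
8831 = 2·3662 + 1507   →  a_1 = 2
3662 = 2·1507 + 648   →  a_2 = 2
1507 = 2·648 + 211   →  a_3 = 2
648 = 3·211 + 15   →  a_4 = 3
211 = 14·15 + 1   →  a_5 = 14

14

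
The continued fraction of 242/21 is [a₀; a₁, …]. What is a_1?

1

242 = 11·21 + 11   →  a_0 = 11
21 = 1·11 + 10   →  a_1 = 1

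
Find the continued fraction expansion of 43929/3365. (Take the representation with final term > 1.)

43929 = 13*3365 + 184
3365 = 18*184 + 53
184 = 3*53 + 25
53 = 2*25 + 3
25 = 8*3 + 1
3 = 3*1 + 0  (stop)
So 43929/3365 = [13; 18, 3, 2, 8, 3].

[13; 18, 3, 2, 8, 3]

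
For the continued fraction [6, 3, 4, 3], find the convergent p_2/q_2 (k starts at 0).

Using pₖ = aₖpₖ₋₁ + pₖ₋₂, qₖ = aₖqₖ₋₁ + qₖ₋₂ (with p₋₁=1, p₋₂=0, q₋₁=0, q₋₂=1):
  k=0: a=6, p=6, q=1
  k=1: a=3, p=19, q=3
  k=2: a=4, p=82, q=13

82/13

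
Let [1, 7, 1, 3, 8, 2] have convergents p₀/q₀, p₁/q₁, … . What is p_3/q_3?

35/31

Using pₖ = aₖpₖ₋₁ + pₖ₋₂, qₖ = aₖqₖ₋₁ + qₖ₋₂ (with p₋₁=1, p₋₂=0, q₋₁=0, q₋₂=1):
  k=0: a=1, p=1, q=1
  k=1: a=7, p=8, q=7
  k=2: a=1, p=9, q=8
  k=3: a=3, p=35, q=31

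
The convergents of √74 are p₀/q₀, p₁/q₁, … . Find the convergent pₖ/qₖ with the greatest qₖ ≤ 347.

√74 = [8; 1, 1, 1, 1, 16, …] (period length 5).
Convergents:
  p_0/q_0 = 8/1
  p_1/q_1 = 9/1
  p_2/q_2 = 17/2
  p_3/q_3 = 26/3
  p_4/q_4 = 43/5
  p_5/q_5 = 714/83
  p_6/q_6 = 757/88
  p_7/q_7 = 1471/171
  p_8/q_8 = 2228/259
  p_9/q_9 = 3699/430
q_8 = 259 ≤ 347 < 430 = q_9, so the answer is 2228/259.

2228/259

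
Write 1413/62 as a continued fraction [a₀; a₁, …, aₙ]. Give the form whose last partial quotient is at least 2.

1413 = 22*62 + 49
62 = 1*49 + 13
49 = 3*13 + 10
13 = 1*10 + 3
10 = 3*3 + 1
3 = 3*1 + 0  (stop)
So 1413/62 = [22; 1, 3, 1, 3, 3].

[22; 1, 3, 1, 3, 3]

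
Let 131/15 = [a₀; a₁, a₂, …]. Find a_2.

2

131 = 8·15 + 11   →  a_0 = 8
15 = 1·11 + 4   →  a_1 = 1
11 = 2·4 + 3   →  a_2 = 2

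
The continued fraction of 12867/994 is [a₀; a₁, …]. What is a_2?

12867 = 12·994 + 939   →  a_0 = 12
994 = 1·939 + 55   →  a_1 = 1
939 = 17·55 + 4   →  a_2 = 17

17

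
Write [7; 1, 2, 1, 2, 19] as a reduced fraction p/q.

Fold from the inside: start with 19/1.
  2 + 1/19 = 39/19
  1 + 19/39 = 58/39
  2 + 39/58 = 155/58
  1 + 58/155 = 213/155
  7 + 155/213 = 1646/213

1646/213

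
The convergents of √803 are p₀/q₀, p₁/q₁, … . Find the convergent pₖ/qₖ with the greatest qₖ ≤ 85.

√803 = [28; 2, 1, 27, 1, 2, 56, …] (period length 6).
Convergents:
  p_0/q_0 = 28/1
  p_1/q_1 = 57/2
  p_2/q_2 = 85/3
  p_3/q_3 = 2352/83
  p_4/q_4 = 2437/86
q_3 = 83 ≤ 85 < 86 = q_4, so the answer is 2352/83.

2352/83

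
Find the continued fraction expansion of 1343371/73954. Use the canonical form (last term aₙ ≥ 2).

1343371 = 18·73954 + 12199
73954 = 6·12199 + 760
12199 = 16·760 + 39
760 = 19·39 + 19
39 = 2·19 + 1
19 = 19·1 + 0  (stop)
So 1343371/73954 = [18; 6, 16, 19, 2, 19].

[18; 6, 16, 19, 2, 19]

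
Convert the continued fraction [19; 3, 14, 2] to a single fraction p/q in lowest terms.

Using pₖ = aₖpₖ₋₁ + pₖ₋₂ and qₖ = aₖqₖ₋₁ + qₖ₋₂:
  k=0: a=19, p=19, q=1
  k=1: a=3, p=58, q=3
  k=2: a=14, p=831, q=43
  k=3: a=2, p=1720, q=89

1720/89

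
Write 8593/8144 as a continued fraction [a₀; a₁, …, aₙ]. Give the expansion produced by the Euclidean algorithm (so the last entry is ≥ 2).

8593 = 1×8144 + 449
8144 = 18×449 + 62
449 = 7×62 + 15
62 = 4×15 + 2
15 = 7×2 + 1
2 = 2×1 + 0  (stop)
So 8593/8144 = [1; 18, 7, 4, 7, 2].

[1; 18, 7, 4, 7, 2]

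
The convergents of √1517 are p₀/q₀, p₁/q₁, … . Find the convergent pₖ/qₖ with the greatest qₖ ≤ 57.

1519/39

√1517 = [38; 1, 18, 2, 18, 1, 76, …] (period length 6).
Convergents:
  p_0/q_0 = 38/1
  p_1/q_1 = 39/1
  p_2/q_2 = 740/19
  p_3/q_3 = 1519/39
  p_4/q_4 = 28082/721
q_3 = 39 ≤ 57 < 721 = q_4, so the answer is 1519/39.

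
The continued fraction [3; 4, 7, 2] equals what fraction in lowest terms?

201/62

Fold from the inside: start with 2/1.
  7 + 1/2 = 15/2
  4 + 2/15 = 62/15
  3 + 15/62 = 201/62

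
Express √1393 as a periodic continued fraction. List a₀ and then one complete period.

[37; 3, 10, 3, 74]

a₀ = ⌊√1393⌋ = 37.
With m₀=0, d₀=1 and mₖ₊₁ = dₖaₖ − mₖ, dₖ₊₁ = (n − mₖ₊₁²)/dₖ, aₖ₊₁ = ⌊(a₀+mₖ₊₁)/dₖ₊₁⌋:
  k=1: m=37, d=24, a=3
  k=2: m=35, d=7, a=10
  k=3: m=35, d=24, a=3
  k=4: m=37, d=1, a=74
d=1 and a=2a₀=74 at k=4, so the next step gives (m, d) = (37, 24) again — its k=1 value — and the period has length 4.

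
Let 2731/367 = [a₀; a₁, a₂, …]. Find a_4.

3

2731 = 7·367 + 162   →  a_0 = 7
367 = 2·162 + 43   →  a_1 = 2
162 = 3·43 + 33   →  a_2 = 3
43 = 1·33 + 10   →  a_3 = 1
33 = 3·10 + 3   →  a_4 = 3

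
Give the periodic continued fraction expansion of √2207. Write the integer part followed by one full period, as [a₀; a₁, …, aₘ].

[46; 1, 45, 1, 92]

a₀ = ⌊√2207⌋ = 46.
With m₀=0, d₀=1 and mₖ₊₁ = dₖaₖ − mₖ, dₖ₊₁ = (n − mₖ₊₁²)/dₖ, aₖ₊₁ = ⌊(a₀+mₖ₊₁)/dₖ₊₁⌋:
  k=1: m=46, d=91, a=1
  k=2: m=45, d=2, a=45
  k=3: m=45, d=91, a=1
  k=4: m=46, d=1, a=92
d=1 and a=2a₀=92 at k=4, so the next step gives (m, d) = (46, 91) again — its k=1 value — and the period has length 4.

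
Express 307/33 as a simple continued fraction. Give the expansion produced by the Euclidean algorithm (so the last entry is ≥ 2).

[9; 3, 3, 3]

307 = 9×33 + 10
33 = 3×10 + 3
10 = 3×3 + 1
3 = 3×1 + 0  (stop)
So 307/33 = [9; 3, 3, 3].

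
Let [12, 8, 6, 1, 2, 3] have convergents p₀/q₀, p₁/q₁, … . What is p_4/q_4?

Using pₖ = aₖpₖ₋₁ + pₖ₋₂, qₖ = aₖqₖ₋₁ + qₖ₋₂ (with p₋₁=1, p₋₂=0, q₋₁=0, q₋₂=1):
  k=0: a=12, p=12, q=1
  k=1: a=8, p=97, q=8
  k=2: a=6, p=594, q=49
  k=3: a=1, p=691, q=57
  k=4: a=2, p=1976, q=163

1976/163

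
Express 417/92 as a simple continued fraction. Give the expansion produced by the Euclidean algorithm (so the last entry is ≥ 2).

[4; 1, 1, 7, 6]

417 = 4·92 + 49
92 = 1·49 + 43
49 = 1·43 + 6
43 = 7·6 + 1
6 = 6·1 + 0  (stop)
So 417/92 = [4; 1, 1, 7, 6].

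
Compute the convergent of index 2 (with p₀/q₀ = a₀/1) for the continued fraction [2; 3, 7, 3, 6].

51/22

Using pₖ = aₖpₖ₋₁ + pₖ₋₂, qₖ = aₖqₖ₋₁ + qₖ₋₂ (with p₋₁=1, p₋₂=0, q₋₁=0, q₋₂=1):
  k=0: a=2, p=2, q=1
  k=1: a=3, p=7, q=3
  k=2: a=7, p=51, q=22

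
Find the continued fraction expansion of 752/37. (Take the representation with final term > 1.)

[20; 3, 12]

752 = 20×37 + 12
37 = 3×12 + 1
12 = 12×1 + 0  (stop)
So 752/37 = [20; 3, 12].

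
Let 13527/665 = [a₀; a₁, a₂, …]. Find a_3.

13

13527 = 20·665 + 227   →  a_0 = 20
665 = 2·227 + 211   →  a_1 = 2
227 = 1·211 + 16   →  a_2 = 1
211 = 13·16 + 3   →  a_3 = 13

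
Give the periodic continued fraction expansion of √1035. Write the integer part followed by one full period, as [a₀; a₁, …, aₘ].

[32; 5, 1, 5, 64]

a₀ = ⌊√1035⌋ = 32.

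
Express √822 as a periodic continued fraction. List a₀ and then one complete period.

a₀ = ⌊√822⌋ = 28.
With m₀=0, d₀=1 and mₖ₊₁ = dₖaₖ − mₖ, dₖ₊₁ = (n − mₖ₊₁²)/dₖ, aₖ₊₁ = ⌊(a₀+mₖ₊₁)/dₖ₊₁⌋:
  k=1: m=28, d=38, a=1
  k=2: m=10, d=19, a=2
  k=3: m=28, d=2, a=28
  k=4: m=28, d=19, a=2
  k=5: m=10, d=38, a=1
  k=6: m=28, d=1, a=56
d=1 and a=2a₀=56 at k=6, so the next step gives (m, d) = (28, 38) again — its k=1 value — and the period has length 6.

[28; 1, 2, 28, 2, 1, 56]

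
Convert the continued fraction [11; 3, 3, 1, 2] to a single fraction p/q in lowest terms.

Using pₖ = aₖpₖ₋₁ + pₖ₋₂ and qₖ = aₖqₖ₋₁ + qₖ₋₂:
  k=0: a=11, p=11, q=1
  k=1: a=3, p=34, q=3
  k=2: a=3, p=113, q=10
  k=3: a=1, p=147, q=13
  k=4: a=2, p=407, q=36

407/36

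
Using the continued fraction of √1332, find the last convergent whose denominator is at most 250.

√1332 = [36; 2, 72, …] (period length 2).
Convergents:
  p_0/q_0 = 36/1
  p_1/q_1 = 73/2
  p_2/q_2 = 5292/145
  p_3/q_3 = 10657/292
q_2 = 145 ≤ 250 < 292 = q_3, so the answer is 5292/145.

5292/145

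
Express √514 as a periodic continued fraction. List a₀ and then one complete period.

[22; 1, 2, 22, 2, 1, 44]

a₀ = ⌊√514⌋ = 22.
With m₀=0, d₀=1 and mₖ₊₁ = dₖaₖ − mₖ, dₖ₊₁ = (n − mₖ₊₁²)/dₖ, aₖ₊₁ = ⌊(a₀+mₖ₊₁)/dₖ₊₁⌋:
  k=1: m=22, d=30, a=1
  k=2: m=8, d=15, a=2
  k=3: m=22, d=2, a=22
  k=4: m=22, d=15, a=2
  k=5: m=8, d=30, a=1
  k=6: m=22, d=1, a=44
d=1 and a=2a₀=44 at k=6, so the next step gives (m, d) = (22, 30) again — its k=1 value — and the period has length 6.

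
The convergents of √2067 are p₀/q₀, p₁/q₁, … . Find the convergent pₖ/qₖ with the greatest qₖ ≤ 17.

591/13

√2067 = [45; 2, 6, 2, 90, …] (period length 4).
Convergents:
  p_0/q_0 = 45/1
  p_1/q_1 = 91/2
  p_2/q_2 = 591/13
  p_3/q_3 = 1273/28
q_2 = 13 ≤ 17 < 28 = q_3, so the answer is 591/13.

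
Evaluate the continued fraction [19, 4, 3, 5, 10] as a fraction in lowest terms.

Using pₖ = aₖpₖ₋₁ + pₖ₋₂ and qₖ = aₖqₖ₋₁ + qₖ₋₂:
  k=0: a=19, p=19, q=1
  k=1: a=4, p=77, q=4
  k=2: a=3, p=250, q=13
  k=3: a=5, p=1327, q=69
  k=4: a=10, p=13520, q=703

13520/703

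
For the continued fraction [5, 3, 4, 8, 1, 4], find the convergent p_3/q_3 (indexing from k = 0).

568/107

Using pₖ = aₖpₖ₋₁ + pₖ₋₂, qₖ = aₖqₖ₋₁ + qₖ₋₂ (with p₋₁=1, p₋₂=0, q₋₁=0, q₋₂=1):
  k=0: a=5, p=5, q=1
  k=1: a=3, p=16, q=3
  k=2: a=4, p=69, q=13
  k=3: a=8, p=568, q=107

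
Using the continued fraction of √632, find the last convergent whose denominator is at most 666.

7743/308

√632 = [25; 7, 6, 7, 50, …] (period length 4).
Convergents:
  p_0/q_0 = 25/1
  p_1/q_1 = 176/7
  p_2/q_2 = 1081/43
  p_3/q_3 = 7743/308
  p_4/q_4 = 388231/15443
q_3 = 308 ≤ 666 < 15443 = q_4, so the answer is 7743/308.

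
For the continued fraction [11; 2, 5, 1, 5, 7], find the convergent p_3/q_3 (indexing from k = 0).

149/13

Using pₖ = aₖpₖ₋₁ + pₖ₋₂, qₖ = aₖqₖ₋₁ + qₖ₋₂ (with p₋₁=1, p₋₂=0, q₋₁=0, q₋₂=1):
  k=0: a=11, p=11, q=1
  k=1: a=2, p=23, q=2
  k=2: a=5, p=126, q=11
  k=3: a=1, p=149, q=13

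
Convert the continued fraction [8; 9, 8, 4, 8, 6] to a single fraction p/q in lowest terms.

123161/15187

Fold from the inside: start with 6/1.
  8 + 1/6 = 49/6
  4 + 6/49 = 202/49
  8 + 49/202 = 1665/202
  9 + 202/1665 = 15187/1665
  8 + 1665/15187 = 123161/15187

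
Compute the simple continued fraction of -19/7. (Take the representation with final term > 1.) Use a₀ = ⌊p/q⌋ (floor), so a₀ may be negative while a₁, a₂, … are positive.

[-3; 3, 2]

-19 = -3×7 + 2
7 = 3×2 + 1
2 = 2×1 + 0  (stop)
So -19/7 = [-3; 3, 2].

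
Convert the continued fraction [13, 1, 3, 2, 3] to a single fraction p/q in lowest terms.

Using pₖ = aₖpₖ₋₁ + pₖ₋₂ and qₖ = aₖqₖ₋₁ + qₖ₋₂:
  k=0: a=13, p=13, q=1
  k=1: a=1, p=14, q=1
  k=2: a=3, p=55, q=4
  k=3: a=2, p=124, q=9
  k=4: a=3, p=427, q=31

427/31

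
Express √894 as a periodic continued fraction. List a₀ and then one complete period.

[29; 1, 8, 1, 58]

a₀ = ⌊√894⌋ = 29.
With m₀=0, d₀=1 and mₖ₊₁ = dₖaₖ − mₖ, dₖ₊₁ = (n − mₖ₊₁²)/dₖ, aₖ₊₁ = ⌊(a₀+mₖ₊₁)/dₖ₊₁⌋:
  k=1: m=29, d=53, a=1
  k=2: m=24, d=6, a=8
  k=3: m=24, d=53, a=1
  k=4: m=29, d=1, a=58
d=1 and a=2a₀=58 at k=4, so the next step gives (m, d) = (29, 53) again — its k=1 value — and the period has length 4.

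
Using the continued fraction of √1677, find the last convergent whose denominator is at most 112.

1679/41

√1677 = [40; 1, 19, 2, 19, 1, 80, …] (period length 6).
Convergents:
  p_0/q_0 = 40/1
  p_1/q_1 = 41/1
  p_2/q_2 = 819/20
  p_3/q_3 = 1679/41
  p_4/q_4 = 32720/799
q_3 = 41 ≤ 112 < 799 = q_4, so the answer is 1679/41.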